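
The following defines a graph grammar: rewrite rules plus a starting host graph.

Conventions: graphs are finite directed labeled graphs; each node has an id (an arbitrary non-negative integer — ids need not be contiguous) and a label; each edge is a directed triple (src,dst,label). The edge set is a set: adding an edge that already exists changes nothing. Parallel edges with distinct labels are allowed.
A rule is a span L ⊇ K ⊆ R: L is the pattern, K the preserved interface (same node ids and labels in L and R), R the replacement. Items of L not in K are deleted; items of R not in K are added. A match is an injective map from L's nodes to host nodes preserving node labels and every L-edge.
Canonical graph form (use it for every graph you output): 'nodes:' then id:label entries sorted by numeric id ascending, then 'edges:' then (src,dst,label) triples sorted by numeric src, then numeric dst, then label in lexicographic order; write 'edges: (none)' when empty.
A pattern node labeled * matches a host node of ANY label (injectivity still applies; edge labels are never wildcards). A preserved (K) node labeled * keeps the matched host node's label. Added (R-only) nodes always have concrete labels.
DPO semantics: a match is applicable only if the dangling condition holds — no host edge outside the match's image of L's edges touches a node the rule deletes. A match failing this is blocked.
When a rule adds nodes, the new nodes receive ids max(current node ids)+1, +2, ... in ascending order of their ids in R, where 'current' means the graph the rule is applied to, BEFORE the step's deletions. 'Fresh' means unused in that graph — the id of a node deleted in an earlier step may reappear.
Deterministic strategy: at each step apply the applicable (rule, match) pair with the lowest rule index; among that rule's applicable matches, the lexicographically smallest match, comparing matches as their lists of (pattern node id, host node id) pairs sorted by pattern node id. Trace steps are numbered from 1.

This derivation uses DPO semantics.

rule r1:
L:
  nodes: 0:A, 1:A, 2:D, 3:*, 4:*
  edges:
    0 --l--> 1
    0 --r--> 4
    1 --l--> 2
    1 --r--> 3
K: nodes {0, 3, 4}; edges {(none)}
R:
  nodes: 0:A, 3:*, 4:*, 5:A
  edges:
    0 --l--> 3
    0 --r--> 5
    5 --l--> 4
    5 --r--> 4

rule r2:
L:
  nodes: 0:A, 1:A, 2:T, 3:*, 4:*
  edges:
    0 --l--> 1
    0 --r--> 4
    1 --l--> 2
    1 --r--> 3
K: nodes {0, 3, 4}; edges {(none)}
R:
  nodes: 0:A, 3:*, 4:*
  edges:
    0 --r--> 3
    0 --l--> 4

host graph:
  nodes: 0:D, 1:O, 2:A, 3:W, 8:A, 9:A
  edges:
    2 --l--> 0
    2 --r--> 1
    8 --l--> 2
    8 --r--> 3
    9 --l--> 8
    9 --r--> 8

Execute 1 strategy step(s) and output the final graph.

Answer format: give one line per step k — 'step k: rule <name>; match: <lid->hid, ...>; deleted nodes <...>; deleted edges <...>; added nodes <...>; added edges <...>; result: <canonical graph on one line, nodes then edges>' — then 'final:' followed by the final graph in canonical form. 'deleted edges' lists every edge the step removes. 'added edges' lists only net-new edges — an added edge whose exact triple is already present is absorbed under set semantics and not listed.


step 1: rule r1; match: 0->8, 1->2, 2->0, 3->1, 4->3; deleted nodes 0, 2; deleted edges (2,0,l); (2,1,r); (8,2,l); (8,3,r); added nodes 10; added edges (8,1,l); (8,10,r); (10,3,l); (10,3,r); result: nodes: 1:O, 3:W, 8:A, 9:A, 10:A edges: (8,1,l); (8,10,r); (9,8,l); (9,8,r); (10,3,l); (10,3,r)
final:
nodes: 1:O, 3:W, 8:A, 9:A, 10:A
edges: (8,1,l); (8,10,r); (9,8,l); (9,8,r); (10,3,l); (10,3,r)


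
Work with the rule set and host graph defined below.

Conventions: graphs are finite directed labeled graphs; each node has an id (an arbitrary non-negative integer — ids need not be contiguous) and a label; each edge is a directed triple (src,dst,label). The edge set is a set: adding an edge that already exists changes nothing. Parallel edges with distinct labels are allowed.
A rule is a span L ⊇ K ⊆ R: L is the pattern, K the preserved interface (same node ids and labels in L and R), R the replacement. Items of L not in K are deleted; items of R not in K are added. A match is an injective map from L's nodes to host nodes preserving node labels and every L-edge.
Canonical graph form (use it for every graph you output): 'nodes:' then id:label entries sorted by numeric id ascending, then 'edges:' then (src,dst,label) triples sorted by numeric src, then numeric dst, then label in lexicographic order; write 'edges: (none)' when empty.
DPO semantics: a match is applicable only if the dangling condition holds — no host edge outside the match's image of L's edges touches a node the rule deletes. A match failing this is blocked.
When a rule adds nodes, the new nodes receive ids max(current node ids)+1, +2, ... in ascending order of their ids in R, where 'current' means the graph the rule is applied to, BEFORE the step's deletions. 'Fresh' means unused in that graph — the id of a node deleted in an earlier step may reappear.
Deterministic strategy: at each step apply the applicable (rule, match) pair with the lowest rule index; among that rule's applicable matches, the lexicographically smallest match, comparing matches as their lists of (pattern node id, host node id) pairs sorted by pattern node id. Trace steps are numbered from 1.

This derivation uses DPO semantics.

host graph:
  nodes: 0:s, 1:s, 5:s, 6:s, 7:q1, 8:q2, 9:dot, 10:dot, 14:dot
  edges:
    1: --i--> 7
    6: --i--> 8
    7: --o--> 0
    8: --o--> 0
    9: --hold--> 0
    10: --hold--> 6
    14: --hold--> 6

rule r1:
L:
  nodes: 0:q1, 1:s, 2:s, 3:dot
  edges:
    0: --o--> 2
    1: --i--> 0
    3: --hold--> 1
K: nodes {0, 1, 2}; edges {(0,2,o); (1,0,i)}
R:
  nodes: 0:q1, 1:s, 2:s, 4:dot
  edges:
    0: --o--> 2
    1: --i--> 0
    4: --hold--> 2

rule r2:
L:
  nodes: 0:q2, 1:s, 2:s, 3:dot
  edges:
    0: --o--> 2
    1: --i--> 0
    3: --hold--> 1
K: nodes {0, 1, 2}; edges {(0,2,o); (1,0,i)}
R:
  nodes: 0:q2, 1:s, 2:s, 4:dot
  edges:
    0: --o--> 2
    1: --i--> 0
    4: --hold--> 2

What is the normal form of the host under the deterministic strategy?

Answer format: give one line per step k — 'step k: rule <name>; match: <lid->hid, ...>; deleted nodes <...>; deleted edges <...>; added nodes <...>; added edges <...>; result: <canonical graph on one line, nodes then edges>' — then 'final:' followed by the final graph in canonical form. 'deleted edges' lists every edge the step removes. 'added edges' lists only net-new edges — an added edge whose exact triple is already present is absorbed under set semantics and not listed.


step 1: rule r2; match: 0->8, 1->6, 2->0, 3->10; deleted nodes 10; deleted edges (10,6,hold); added nodes 15; added edges (15,0,hold); result: nodes: 0:s, 1:s, 5:s, 6:s, 7:q1, 8:q2, 9:dot, 14:dot, 15:dot edges: (1,7,i); (6,8,i); (7,0,o); (8,0,o); (9,0,hold); (14,6,hold); (15,0,hold)
step 2: rule r2; match: 0->8, 1->6, 2->0, 3->14; deleted nodes 14; deleted edges (14,6,hold); added nodes 16; added edges (16,0,hold); result: nodes: 0:s, 1:s, 5:s, 6:s, 7:q1, 8:q2, 9:dot, 15:dot, 16:dot edges: (1,7,i); (6,8,i); (7,0,o); (8,0,o); (9,0,hold); (15,0,hold); (16,0,hold)
final:
nodes: 0:s, 1:s, 5:s, 6:s, 7:q1, 8:q2, 9:dot, 15:dot, 16:dot
edges: (1,7,i); (6,8,i); (7,0,o); (8,0,o); (9,0,hold); (15,0,hold); (16,0,hold)


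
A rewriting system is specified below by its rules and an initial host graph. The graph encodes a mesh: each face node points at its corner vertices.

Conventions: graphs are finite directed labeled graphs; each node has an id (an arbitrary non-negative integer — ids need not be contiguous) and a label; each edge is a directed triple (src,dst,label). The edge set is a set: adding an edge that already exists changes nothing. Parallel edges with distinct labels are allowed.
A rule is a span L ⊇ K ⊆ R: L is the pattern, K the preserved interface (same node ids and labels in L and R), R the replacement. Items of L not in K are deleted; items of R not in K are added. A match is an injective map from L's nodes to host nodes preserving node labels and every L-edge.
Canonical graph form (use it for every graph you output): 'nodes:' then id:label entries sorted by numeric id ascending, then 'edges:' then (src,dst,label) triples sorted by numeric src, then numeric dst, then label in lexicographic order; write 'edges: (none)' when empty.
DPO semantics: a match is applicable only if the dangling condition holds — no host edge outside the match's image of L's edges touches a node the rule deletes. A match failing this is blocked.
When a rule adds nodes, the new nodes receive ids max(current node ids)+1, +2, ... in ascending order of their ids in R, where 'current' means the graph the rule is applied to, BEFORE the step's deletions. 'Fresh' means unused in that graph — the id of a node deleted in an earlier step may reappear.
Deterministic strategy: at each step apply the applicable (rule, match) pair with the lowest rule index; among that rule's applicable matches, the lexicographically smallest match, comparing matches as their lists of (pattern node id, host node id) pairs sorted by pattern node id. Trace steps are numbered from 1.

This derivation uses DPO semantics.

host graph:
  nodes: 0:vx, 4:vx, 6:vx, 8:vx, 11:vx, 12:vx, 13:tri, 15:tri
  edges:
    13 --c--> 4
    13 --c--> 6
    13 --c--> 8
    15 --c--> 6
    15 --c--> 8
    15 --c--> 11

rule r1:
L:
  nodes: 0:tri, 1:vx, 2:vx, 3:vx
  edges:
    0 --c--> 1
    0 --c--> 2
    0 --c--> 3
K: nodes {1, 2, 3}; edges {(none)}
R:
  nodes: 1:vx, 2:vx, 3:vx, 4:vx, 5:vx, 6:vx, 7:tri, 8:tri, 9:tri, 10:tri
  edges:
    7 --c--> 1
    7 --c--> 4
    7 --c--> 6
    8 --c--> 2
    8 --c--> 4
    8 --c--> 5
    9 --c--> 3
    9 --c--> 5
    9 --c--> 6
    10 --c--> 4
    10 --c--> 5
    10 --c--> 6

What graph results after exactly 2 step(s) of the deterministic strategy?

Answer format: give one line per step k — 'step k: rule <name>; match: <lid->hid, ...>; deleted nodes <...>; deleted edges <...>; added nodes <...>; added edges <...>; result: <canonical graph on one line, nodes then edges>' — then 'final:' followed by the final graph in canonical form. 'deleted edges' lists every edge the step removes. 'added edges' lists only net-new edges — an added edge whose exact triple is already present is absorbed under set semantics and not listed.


step 1: rule r1; match: 0->13, 1->4, 2->6, 3->8; deleted nodes 13; deleted edges (13,4,c); (13,6,c); (13,8,c); added nodes 16, 17, 18, 19, 20, 21, 22; added edges (19,4,c); (19,16,c); (19,18,c); (20,6,c); (20,16,c); (20,17,c); (21,8,c); (21,17,c); (21,18,c); (22,16,c); (22,17,c); (22,18,c); result: nodes: 0:vx, 4:vx, 6:vx, 8:vx, 11:vx, 12:vx, 15:tri, 16:vx, 17:vx, 18:vx, 19:tri, 20:tri, 21:tri, 22:tri edges: (15,6,c); (15,8,c); (15,11,c); (19,4,c); (19,16,c); (19,18,c); (20,6,c); (20,16,c); (20,17,c); (21,8,c); (21,17,c); (21,18,c); (22,16,c); (22,17,c); (22,18,c)
step 2: rule r1; match: 0->15, 1->6, 2->8, 3->11; deleted nodes 15; deleted edges (15,6,c); (15,8,c); (15,11,c); added nodes 23, 24, 25, 26, 27, 28, 29; added edges (26,6,c); (26,23,c); (26,25,c); (27,8,c); (27,23,c); (27,24,c); (28,11,c); (28,24,c); (28,25,c); (29,23,c); (29,24,c); (29,25,c); result: nodes: 0:vx, 4:vx, 6:vx, 8:vx, 11:vx, 12:vx, 16:vx, 17:vx, 18:vx, 19:tri, 20:tri, 21:tri, 22:tri, 23:vx, 24:vx, 25:vx, 26:tri, 27:tri, 28:tri, 29:tri edges: (19,4,c); (19,16,c); (19,18,c); (20,6,c); (20,16,c); (20,17,c); (21,8,c); (21,17,c); (21,18,c); (22,16,c); (22,17,c); (22,18,c); (26,6,c); (26,23,c); (26,25,c); (27,8,c); (27,23,c); (27,24,c); (28,11,c); (28,24,c); (28,25,c); (29,23,c); (29,24,c); (29,25,c)
final:
nodes: 0:vx, 4:vx, 6:vx, 8:vx, 11:vx, 12:vx, 16:vx, 17:vx, 18:vx, 19:tri, 20:tri, 21:tri, 22:tri, 23:vx, 24:vx, 25:vx, 26:tri, 27:tri, 28:tri, 29:tri
edges: (19,4,c); (19,16,c); (19,18,c); (20,6,c); (20,16,c); (20,17,c); (21,8,c); (21,17,c); (21,18,c); (22,16,c); (22,17,c); (22,18,c); (26,6,c); (26,23,c); (26,25,c); (27,8,c); (27,23,c); (27,24,c); (28,11,c); (28,24,c); (28,25,c); (29,23,c); (29,24,c); (29,25,c)


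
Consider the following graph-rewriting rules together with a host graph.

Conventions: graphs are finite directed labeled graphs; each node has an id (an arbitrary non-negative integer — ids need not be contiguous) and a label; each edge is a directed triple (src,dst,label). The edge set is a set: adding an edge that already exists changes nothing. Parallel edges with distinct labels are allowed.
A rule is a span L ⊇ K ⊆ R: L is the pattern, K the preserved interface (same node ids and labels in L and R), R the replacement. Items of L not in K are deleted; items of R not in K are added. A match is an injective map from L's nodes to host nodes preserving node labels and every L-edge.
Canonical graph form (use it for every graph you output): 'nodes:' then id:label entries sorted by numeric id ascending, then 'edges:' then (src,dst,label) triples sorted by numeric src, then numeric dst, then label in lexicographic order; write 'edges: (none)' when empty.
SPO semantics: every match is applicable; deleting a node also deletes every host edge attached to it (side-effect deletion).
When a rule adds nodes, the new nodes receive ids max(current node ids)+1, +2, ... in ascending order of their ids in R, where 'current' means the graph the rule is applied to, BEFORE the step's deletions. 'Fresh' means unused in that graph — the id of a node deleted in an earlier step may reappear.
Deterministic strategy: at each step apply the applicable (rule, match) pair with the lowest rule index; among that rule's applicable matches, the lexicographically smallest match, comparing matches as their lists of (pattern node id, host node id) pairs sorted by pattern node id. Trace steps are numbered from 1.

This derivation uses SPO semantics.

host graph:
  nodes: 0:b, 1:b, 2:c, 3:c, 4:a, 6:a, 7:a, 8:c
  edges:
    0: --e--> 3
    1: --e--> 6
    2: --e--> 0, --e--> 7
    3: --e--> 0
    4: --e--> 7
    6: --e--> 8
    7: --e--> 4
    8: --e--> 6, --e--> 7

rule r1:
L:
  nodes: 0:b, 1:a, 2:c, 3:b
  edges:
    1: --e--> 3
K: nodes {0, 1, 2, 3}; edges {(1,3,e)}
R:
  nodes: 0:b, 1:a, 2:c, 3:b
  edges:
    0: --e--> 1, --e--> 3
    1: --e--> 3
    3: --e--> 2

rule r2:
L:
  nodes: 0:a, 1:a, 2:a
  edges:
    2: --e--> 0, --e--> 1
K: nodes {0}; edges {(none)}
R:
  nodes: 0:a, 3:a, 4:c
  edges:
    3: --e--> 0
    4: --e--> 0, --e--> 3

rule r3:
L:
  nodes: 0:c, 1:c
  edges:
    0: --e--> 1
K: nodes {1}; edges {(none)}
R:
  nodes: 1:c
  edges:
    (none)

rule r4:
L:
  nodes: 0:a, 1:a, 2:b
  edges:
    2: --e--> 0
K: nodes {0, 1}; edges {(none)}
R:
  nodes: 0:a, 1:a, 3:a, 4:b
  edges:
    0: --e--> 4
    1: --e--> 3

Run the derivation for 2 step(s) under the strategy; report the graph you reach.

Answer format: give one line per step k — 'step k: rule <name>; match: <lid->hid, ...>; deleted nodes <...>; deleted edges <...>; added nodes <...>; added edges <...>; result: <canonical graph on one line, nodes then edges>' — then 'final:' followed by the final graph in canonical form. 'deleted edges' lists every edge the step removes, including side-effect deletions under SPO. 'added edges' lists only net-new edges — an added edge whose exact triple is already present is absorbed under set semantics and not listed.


step 1: rule r4; match: 0->6, 1->4, 2->1; deleted nodes 1; deleted edges (1,6,e); added nodes 9, 10; added edges (4,9,e); (6,10,e); result: nodes: 0:b, 2:c, 3:c, 4:a, 6:a, 7:a, 8:c, 9:a, 10:b edges: (0,3,e); (2,0,e); (2,7,e); (3,0,e); (4,7,e); (4,9,e); (6,8,e); (6,10,e); (7,4,e); (8,6,e); (8,7,e)
step 2: rule r1; match: 0->0, 1->6, 2->2, 3->10; deleted nodes (none); deleted edges (none); added nodes (none); added edges (0,6,e); (0,10,e); (10,2,e); result: nodes: 0:b, 2:c, 3:c, 4:a, 6:a, 7:a, 8:c, 9:a, 10:b edges: (0,3,e); (0,6,e); (0,10,e); (2,0,e); (2,7,e); (3,0,e); (4,7,e); (4,9,e); (6,8,e); (6,10,e); (7,4,e); (8,6,e); (8,7,e); (10,2,e)
final:
nodes: 0:b, 2:c, 3:c, 4:a, 6:a, 7:a, 8:c, 9:a, 10:b
edges: (0,3,e); (0,6,e); (0,10,e); (2,0,e); (2,7,e); (3,0,e); (4,7,e); (4,9,e); (6,8,e); (6,10,e); (7,4,e); (8,6,e); (8,7,e); (10,2,e)


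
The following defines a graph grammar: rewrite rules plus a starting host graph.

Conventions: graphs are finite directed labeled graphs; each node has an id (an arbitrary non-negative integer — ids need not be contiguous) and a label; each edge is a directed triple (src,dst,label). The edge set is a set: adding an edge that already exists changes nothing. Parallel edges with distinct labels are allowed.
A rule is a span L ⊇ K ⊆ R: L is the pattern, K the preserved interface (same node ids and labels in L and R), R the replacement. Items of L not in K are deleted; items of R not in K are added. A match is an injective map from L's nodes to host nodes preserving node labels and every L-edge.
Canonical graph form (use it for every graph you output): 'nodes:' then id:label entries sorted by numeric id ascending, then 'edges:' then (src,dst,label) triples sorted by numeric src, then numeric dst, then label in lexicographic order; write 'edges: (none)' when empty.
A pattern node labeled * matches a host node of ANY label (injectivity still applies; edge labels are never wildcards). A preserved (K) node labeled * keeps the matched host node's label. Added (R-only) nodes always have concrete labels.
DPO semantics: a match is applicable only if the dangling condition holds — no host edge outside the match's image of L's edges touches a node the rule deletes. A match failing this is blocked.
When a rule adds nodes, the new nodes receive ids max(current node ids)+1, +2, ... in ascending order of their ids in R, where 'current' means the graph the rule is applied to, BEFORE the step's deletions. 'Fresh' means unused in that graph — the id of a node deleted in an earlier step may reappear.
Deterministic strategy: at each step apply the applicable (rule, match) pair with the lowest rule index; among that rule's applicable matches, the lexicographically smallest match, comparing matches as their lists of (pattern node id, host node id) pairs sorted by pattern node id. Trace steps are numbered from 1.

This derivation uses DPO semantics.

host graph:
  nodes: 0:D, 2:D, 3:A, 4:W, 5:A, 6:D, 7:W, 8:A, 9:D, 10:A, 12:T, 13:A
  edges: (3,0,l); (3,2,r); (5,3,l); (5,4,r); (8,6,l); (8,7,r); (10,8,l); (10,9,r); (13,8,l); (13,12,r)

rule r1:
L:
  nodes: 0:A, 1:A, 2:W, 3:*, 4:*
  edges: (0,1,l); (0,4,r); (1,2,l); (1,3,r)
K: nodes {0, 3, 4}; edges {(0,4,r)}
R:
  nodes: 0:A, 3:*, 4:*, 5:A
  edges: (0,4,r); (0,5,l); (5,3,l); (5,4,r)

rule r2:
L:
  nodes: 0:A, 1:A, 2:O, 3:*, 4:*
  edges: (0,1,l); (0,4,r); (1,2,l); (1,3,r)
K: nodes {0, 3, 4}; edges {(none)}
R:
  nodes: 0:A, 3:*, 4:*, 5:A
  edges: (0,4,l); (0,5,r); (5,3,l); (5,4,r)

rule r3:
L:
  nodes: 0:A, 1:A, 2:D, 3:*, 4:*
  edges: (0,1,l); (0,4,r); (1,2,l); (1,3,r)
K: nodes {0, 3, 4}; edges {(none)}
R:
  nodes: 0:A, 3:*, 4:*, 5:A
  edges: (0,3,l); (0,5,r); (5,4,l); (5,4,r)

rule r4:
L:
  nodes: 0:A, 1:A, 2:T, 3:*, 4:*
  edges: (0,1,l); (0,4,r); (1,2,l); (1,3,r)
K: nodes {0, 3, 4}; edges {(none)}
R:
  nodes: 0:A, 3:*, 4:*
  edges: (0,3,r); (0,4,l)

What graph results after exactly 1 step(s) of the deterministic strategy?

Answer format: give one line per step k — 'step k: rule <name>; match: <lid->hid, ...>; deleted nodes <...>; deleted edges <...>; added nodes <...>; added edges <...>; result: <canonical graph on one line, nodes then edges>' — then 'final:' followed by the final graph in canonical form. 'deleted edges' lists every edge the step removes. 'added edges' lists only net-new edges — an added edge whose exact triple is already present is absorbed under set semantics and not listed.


step 1: rule r3; match: 0->5, 1->3, 2->0, 3->2, 4->4; deleted nodes 0, 3; deleted edges (3,0,l); (3,2,r); (5,3,l); (5,4,r); added nodes 14; added edges (5,2,l); (5,14,r); (14,4,l); (14,4,r); result: nodes: 2:D, 4:W, 5:A, 6:D, 7:W, 8:A, 9:D, 10:A, 12:T, 13:A, 14:A edges: (5,2,l); (5,14,r); (8,6,l); (8,7,r); (10,8,l); (10,9,r); (13,8,l); (13,12,r); (14,4,l); (14,4,r)
final:
nodes: 2:D, 4:W, 5:A, 6:D, 7:W, 8:A, 9:D, 10:A, 12:T, 13:A, 14:A
edges: (5,2,l); (5,14,r); (8,6,l); (8,7,r); (10,8,l); (10,9,r); (13,8,l); (13,12,r); (14,4,l); (14,4,r)


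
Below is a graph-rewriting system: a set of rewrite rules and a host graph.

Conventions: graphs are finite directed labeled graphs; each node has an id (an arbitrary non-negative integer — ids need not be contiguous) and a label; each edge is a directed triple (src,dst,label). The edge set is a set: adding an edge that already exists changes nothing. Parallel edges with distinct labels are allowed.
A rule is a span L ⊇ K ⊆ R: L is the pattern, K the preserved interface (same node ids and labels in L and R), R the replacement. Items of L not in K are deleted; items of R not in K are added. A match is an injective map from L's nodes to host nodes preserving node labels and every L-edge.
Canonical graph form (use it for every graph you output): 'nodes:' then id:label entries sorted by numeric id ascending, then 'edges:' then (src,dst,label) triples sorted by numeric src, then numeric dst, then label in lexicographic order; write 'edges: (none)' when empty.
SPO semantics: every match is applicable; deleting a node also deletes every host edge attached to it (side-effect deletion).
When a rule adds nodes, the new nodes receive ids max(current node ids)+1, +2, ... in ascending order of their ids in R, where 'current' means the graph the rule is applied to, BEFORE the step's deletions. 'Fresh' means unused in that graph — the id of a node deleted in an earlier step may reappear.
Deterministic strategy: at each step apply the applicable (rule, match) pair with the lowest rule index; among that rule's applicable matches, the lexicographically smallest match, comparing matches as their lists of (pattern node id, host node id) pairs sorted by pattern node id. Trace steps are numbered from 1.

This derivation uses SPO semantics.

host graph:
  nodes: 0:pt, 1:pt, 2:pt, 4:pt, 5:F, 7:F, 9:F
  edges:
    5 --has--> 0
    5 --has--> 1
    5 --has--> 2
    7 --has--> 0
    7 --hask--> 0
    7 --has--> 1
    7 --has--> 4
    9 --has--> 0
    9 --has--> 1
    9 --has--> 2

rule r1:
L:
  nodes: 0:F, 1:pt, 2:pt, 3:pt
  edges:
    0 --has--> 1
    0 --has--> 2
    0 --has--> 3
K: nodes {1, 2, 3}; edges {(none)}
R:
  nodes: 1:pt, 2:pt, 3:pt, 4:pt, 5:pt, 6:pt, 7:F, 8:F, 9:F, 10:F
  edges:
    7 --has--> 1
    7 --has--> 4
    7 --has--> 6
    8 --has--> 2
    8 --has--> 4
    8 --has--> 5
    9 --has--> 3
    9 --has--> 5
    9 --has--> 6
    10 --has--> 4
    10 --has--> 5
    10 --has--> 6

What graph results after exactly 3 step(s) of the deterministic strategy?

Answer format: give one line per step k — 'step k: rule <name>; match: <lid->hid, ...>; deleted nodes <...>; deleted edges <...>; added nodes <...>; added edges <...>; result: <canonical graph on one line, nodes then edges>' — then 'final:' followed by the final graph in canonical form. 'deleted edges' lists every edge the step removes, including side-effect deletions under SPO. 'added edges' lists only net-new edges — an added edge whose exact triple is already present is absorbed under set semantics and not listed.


step 1: rule r1; match: 0->5, 1->0, 2->1, 3->2; deleted nodes 5; deleted edges (5,0,has); (5,1,has); (5,2,has); added nodes 10, 11, 12, 13, 14, 15, 16; added edges (13,0,has); (13,10,has); (13,12,has); (14,1,has); (14,10,has); (14,11,has); (15,2,has); (15,11,has); (15,12,has); (16,10,has); (16,11,has); (16,12,has); result: nodes: 0:pt, 1:pt, 2:pt, 4:pt, 7:F, 9:F, 10:pt, 11:pt, 12:pt, 13:F, 14:F, 15:F, 16:F edges: (7,0,has); (7,0,hask); (7,1,has); (7,4,has); (9,0,has); (9,1,has); (9,2,has); (13,0,has); (13,10,has); (13,12,has); (14,1,has); (14,10,has); (14,11,has); (15,2,has); (15,11,has); (15,12,has); (16,10,has); (16,11,has); (16,12,has)
step 2: rule r1; match: 0->7, 1->0, 2->1, 3->4; deleted nodes 7; deleted edges (7,0,has); (7,0,hask); (7,1,has); (7,4,has); added nodes 17, 18, 19, 20, 21, 22, 23; added edges (20,0,has); (20,17,has); (20,19,has); (21,1,has); (21,17,has); (21,18,has); (22,4,has); (22,18,has); (22,19,has); (23,17,has); (23,18,has); (23,19,has); result: nodes: 0:pt, 1:pt, 2:pt, 4:pt, 9:F, 10:pt, 11:pt, 12:pt, 13:F, 14:F, 15:F, 16:F, 17:pt, 18:pt, 19:pt, 20:F, 21:F, 22:F, 23:F edges: (9,0,has); (9,1,has); (9,2,has); (13,0,has); (13,10,has); (13,12,has); (14,1,has); (14,10,has); (14,11,has); (15,2,has); (15,11,has); (15,12,has); (16,10,has); (16,11,has); (16,12,has); (20,0,has); (20,17,has); (20,19,has); (21,1,has); (21,17,has); (21,18,has); (22,4,has); (22,18,has); (22,19,has); (23,17,has); (23,18,has); (23,19,has)
step 3: rule r1; match: 0->9, 1->0, 2->1, 3->2; deleted nodes 9; deleted edges (9,0,has); (9,1,has); (9,2,has); added nodes 24, 25, 26, 27, 28, 29, 30; added edges (27,0,has); (27,24,has); (27,26,has); (28,1,has); (28,24,has); (28,25,has); (29,2,has); (29,25,has); (29,26,has); (30,24,has); (30,25,has); (30,26,has); result: nodes: 0:pt, 1:pt, 2:pt, 4:pt, 10:pt, 11:pt, 12:pt, 13:F, 14:F, 15:F, 16:F, 17:pt, 18:pt, 19:pt, 20:F, 21:F, 22:F, 23:F, 24:pt, 25:pt, 26:pt, 27:F, 28:F, 29:F, 30:F edges: (13,0,has); (13,10,has); (13,12,has); (14,1,has); (14,10,has); (14,11,has); (15,2,has); (15,11,has); (15,12,has); (16,10,has); (16,11,has); (16,12,has); (20,0,has); (20,17,has); (20,19,has); (21,1,has); (21,17,has); (21,18,has); (22,4,has); (22,18,has); (22,19,has); (23,17,has); (23,18,has); (23,19,has); (27,0,has); (27,24,has); (27,26,has); (28,1,has); (28,24,has); (28,25,has); (29,2,has); (29,25,has); (29,26,has); (30,24,has); (30,25,has); (30,26,has)
final:
nodes: 0:pt, 1:pt, 2:pt, 4:pt, 10:pt, 11:pt, 12:pt, 13:F, 14:F, 15:F, 16:F, 17:pt, 18:pt, 19:pt, 20:F, 21:F, 22:F, 23:F, 24:pt, 25:pt, 26:pt, 27:F, 28:F, 29:F, 30:F
edges: (13,0,has); (13,10,has); (13,12,has); (14,1,has); (14,10,has); (14,11,has); (15,2,has); (15,11,has); (15,12,has); (16,10,has); (16,11,has); (16,12,has); (20,0,has); (20,17,has); (20,19,has); (21,1,has); (21,17,has); (21,18,has); (22,4,has); (22,18,has); (22,19,has); (23,17,has); (23,18,has); (23,19,has); (27,0,has); (27,24,has); (27,26,has); (28,1,has); (28,24,has); (28,25,has); (29,2,has); (29,25,has); (29,26,has); (30,24,has); (30,25,has); (30,26,has)


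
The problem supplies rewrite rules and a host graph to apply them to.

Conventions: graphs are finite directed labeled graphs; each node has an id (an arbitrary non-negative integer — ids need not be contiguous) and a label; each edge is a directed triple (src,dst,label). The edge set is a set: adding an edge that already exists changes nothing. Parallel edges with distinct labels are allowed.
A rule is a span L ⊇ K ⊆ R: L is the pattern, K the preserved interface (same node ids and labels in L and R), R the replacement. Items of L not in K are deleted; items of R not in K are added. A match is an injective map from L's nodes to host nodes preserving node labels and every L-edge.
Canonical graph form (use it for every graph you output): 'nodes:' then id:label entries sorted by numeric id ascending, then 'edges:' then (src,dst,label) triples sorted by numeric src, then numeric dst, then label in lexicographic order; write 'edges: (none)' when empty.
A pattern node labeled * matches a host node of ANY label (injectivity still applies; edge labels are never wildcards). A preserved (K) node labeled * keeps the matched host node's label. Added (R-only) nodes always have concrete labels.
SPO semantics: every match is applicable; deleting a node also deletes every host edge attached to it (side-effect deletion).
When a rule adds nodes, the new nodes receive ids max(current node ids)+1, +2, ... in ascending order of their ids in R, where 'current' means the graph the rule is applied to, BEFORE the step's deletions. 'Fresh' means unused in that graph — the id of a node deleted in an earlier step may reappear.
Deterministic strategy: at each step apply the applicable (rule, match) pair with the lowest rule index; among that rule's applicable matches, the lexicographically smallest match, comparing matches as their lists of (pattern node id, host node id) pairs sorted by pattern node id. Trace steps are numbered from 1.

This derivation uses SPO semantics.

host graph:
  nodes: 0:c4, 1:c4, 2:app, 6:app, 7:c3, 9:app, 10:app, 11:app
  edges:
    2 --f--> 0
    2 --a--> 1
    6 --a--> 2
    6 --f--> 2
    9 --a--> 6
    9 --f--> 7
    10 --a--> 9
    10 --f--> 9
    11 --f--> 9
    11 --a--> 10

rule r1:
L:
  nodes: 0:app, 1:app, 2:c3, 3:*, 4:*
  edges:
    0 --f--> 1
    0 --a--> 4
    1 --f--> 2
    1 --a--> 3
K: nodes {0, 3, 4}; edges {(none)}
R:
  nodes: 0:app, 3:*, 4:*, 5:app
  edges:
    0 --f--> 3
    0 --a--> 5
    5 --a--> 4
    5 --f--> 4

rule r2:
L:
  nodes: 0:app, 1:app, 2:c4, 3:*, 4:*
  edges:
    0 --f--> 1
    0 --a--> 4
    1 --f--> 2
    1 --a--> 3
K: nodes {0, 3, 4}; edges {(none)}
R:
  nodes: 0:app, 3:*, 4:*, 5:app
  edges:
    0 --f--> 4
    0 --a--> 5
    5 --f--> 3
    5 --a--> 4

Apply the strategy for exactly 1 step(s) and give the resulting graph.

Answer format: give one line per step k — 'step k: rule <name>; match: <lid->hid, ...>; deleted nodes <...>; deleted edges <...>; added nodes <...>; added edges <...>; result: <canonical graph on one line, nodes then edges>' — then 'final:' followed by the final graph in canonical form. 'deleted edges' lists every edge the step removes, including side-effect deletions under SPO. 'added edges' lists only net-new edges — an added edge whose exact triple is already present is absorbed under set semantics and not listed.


step 1: rule r1; match: 0->11, 1->9, 2->7, 3->6, 4->10; deleted nodes 7, 9; deleted edges (9,6,a); (9,7,f); (10,9,a); (10,9,f); (11,9,f); (11,10,a); added nodes 12; added edges (11,6,f); (11,12,a); (12,10,a); (12,10,f); result: nodes: 0:c4, 1:c4, 2:app, 6:app, 10:app, 11:app, 12:app edges: (2,0,f); (2,1,a); (6,2,a); (6,2,f); (11,6,f); (11,12,a); (12,10,a); (12,10,f)
final:
nodes: 0:c4, 1:c4, 2:app, 6:app, 10:app, 11:app, 12:app
edges: (2,0,f); (2,1,a); (6,2,a); (6,2,f); (11,6,f); (11,12,a); (12,10,a); (12,10,f)


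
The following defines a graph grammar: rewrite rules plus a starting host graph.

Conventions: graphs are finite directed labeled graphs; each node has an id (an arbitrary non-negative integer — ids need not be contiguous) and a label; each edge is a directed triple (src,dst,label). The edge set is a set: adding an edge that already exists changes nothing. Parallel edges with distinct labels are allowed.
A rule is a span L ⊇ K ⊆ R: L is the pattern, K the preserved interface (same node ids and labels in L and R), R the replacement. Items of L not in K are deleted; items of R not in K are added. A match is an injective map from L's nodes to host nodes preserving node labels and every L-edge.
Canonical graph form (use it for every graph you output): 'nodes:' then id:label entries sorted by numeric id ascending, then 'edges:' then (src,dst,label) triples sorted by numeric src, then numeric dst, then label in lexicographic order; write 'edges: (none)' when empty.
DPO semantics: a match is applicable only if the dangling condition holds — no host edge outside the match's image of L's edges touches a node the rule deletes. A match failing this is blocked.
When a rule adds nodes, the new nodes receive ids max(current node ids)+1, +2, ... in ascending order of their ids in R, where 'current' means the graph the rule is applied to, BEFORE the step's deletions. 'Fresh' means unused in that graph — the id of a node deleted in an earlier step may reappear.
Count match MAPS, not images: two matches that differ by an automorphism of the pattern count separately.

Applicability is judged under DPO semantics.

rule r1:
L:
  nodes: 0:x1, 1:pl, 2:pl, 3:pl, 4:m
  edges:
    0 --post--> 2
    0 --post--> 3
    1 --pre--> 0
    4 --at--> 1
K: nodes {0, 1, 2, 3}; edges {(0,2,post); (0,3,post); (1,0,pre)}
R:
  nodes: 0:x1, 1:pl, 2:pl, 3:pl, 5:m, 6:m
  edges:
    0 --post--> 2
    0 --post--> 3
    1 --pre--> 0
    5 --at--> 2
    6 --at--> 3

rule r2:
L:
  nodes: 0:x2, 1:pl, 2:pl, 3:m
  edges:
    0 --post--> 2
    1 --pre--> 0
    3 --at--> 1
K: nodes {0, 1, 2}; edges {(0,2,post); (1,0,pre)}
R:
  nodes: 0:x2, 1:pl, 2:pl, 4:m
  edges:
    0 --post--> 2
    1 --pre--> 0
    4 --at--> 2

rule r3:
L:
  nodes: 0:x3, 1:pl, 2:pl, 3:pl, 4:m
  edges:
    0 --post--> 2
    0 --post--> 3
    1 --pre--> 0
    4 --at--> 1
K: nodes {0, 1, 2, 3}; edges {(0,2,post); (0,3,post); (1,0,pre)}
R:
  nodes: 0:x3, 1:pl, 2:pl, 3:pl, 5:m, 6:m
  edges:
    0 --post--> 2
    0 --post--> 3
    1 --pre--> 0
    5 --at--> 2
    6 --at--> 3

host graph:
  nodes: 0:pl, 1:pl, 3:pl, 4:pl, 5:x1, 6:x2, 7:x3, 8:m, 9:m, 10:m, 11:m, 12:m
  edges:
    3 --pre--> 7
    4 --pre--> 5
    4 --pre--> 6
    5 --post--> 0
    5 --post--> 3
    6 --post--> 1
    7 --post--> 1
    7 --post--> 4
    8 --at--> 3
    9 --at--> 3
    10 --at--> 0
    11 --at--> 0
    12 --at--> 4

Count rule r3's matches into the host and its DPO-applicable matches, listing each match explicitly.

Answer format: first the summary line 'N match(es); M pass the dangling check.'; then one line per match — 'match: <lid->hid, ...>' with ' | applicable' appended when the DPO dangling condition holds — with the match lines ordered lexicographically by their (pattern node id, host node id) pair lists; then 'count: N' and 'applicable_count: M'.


4 match(es); 4 pass the dangling check.
match: 0->7, 1->3, 2->1, 3->4, 4->8 | applicable
match: 0->7, 1->3, 2->1, 3->4, 4->9 | applicable
match: 0->7, 1->3, 2->4, 3->1, 4->8 | applicable
match: 0->7, 1->3, 2->4, 3->1, 4->9 | applicable
count: 4
applicable_count: 4


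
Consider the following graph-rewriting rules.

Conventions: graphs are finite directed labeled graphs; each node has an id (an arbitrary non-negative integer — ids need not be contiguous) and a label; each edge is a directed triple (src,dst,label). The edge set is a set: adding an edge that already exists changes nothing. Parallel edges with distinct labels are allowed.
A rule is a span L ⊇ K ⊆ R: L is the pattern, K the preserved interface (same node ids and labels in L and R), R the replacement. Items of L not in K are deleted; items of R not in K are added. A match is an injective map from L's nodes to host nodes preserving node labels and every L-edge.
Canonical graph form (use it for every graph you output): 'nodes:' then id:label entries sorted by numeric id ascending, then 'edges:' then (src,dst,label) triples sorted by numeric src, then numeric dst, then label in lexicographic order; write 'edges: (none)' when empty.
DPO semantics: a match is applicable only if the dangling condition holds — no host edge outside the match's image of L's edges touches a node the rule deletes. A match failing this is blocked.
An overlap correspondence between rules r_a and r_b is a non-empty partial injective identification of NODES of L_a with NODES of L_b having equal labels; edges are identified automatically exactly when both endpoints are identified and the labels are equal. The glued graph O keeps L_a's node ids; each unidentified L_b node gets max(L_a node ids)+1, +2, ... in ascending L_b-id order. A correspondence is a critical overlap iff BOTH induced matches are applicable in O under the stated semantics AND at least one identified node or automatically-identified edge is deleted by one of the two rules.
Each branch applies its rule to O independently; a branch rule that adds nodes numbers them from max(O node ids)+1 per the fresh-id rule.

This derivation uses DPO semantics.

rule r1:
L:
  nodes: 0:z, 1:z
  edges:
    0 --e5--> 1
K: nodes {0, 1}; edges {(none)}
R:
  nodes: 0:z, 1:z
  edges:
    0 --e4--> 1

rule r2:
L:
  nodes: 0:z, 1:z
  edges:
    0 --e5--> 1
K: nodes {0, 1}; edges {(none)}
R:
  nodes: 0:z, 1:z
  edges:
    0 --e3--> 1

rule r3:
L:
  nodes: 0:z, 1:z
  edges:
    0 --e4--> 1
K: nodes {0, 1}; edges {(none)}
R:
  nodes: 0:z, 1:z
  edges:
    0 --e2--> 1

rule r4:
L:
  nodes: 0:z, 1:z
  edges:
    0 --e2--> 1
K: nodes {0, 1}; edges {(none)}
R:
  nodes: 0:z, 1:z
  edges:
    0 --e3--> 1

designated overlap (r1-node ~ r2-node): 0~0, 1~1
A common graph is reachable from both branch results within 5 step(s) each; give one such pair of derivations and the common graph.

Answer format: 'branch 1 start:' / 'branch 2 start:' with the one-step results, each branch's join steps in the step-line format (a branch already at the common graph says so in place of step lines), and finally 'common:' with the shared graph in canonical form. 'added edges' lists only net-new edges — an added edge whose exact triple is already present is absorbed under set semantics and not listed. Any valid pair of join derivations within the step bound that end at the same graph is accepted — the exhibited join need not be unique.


branch 1 start:
nodes: 0:z, 1:z
edges: (0,1,e4)
branch 2 start:
nodes: 0:z, 1:z
edges: (0,1,e3)
branch 1 step 1: rule r3; match: 0->0, 1->1; deleted nodes (none); deleted edges (0,1,e4); added nodes (none); added edges (0,1,e2); result: nodes: 0:z, 1:z edges: (0,1,e2)
branch 1 step 2: rule r4; match: 0->0, 1->1; deleted nodes (none); deleted edges (0,1,e2); added nodes (none); added edges (0,1,e3); result: nodes: 0:z, 1:z edges: (0,1,e3)
branch 2: already at the common graph (0 steps)
common:
nodes: 0:z, 1:z
edges: (0,1,e3)


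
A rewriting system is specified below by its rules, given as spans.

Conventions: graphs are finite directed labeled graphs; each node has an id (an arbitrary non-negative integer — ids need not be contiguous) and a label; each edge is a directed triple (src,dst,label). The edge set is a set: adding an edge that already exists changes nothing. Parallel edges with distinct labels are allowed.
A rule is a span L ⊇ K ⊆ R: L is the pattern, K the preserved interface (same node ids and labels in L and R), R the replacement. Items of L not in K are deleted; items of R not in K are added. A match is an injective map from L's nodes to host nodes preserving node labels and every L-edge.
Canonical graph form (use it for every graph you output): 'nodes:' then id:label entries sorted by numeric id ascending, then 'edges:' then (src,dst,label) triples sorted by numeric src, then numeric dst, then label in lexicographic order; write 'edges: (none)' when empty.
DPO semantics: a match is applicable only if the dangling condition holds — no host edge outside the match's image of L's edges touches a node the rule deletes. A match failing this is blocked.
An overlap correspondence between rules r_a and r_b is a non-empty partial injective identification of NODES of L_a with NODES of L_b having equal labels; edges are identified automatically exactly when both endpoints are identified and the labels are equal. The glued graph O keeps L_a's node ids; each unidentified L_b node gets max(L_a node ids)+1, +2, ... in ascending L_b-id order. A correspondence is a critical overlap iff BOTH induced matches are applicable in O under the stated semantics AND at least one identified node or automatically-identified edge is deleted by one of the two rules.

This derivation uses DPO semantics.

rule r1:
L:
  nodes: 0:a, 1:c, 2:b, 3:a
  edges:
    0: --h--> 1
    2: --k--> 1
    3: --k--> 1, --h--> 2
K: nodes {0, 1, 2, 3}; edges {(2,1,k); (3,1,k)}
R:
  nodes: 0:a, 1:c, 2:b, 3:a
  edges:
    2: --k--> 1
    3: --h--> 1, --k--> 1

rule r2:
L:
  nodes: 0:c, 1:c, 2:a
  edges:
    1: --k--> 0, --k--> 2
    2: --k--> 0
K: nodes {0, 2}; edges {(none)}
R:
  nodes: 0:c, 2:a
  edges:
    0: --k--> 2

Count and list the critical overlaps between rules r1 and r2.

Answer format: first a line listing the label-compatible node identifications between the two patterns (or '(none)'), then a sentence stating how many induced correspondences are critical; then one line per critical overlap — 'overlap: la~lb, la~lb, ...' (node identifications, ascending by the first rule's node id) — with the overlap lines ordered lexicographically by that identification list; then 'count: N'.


label-compatible node identifications between L(r1) and L(r2): 0~2, 1~0, 1~1, 3~2
1 of the induced correspondences is a critical overlap of r1 and r2.
overlap: 1~0, 3~2
count: 1


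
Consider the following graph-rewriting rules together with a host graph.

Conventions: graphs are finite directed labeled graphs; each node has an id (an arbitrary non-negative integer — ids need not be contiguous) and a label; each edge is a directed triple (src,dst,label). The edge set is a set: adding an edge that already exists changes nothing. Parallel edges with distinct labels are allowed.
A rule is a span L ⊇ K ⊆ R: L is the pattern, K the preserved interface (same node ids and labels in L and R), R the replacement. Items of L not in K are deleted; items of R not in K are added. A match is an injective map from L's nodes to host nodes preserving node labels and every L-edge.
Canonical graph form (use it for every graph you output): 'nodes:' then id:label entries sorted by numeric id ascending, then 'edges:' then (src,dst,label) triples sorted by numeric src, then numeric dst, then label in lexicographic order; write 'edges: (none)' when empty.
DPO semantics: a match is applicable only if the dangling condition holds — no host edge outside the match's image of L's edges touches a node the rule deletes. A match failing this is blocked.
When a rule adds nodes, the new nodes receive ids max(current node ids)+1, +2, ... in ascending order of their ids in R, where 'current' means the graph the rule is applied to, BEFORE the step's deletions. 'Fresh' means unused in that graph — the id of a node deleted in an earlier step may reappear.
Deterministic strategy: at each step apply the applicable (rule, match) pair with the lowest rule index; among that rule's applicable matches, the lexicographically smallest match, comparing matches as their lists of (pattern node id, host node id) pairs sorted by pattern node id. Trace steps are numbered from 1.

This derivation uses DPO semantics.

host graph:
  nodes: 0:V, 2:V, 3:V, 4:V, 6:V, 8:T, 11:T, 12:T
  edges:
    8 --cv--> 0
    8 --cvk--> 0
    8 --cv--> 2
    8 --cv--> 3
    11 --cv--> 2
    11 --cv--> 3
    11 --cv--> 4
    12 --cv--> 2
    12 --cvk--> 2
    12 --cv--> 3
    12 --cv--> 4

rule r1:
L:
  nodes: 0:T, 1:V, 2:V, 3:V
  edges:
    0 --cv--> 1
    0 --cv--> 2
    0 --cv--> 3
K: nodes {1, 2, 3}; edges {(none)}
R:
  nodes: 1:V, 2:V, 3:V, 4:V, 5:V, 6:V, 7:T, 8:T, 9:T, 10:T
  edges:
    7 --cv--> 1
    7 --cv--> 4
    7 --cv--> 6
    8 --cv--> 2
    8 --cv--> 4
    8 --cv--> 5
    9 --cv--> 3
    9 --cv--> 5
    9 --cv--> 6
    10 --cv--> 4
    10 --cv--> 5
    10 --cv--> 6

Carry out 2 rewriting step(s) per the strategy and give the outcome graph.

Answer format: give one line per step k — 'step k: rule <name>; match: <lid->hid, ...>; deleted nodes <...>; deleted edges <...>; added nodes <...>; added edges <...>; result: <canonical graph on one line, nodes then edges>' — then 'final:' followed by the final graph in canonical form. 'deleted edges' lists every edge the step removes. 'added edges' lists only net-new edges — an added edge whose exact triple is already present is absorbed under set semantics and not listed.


step 1: rule r1; match: 0->11, 1->2, 2->3, 3->4; deleted nodes 11; deleted edges (11,2,cv); (11,3,cv); (11,4,cv); added nodes 13, 14, 15, 16, 17, 18, 19; added edges (16,2,cv); (16,13,cv); (16,15,cv); (17,3,cv); (17,13,cv); (17,14,cv); (18,4,cv); (18,14,cv); (18,15,cv); (19,13,cv); (19,14,cv); (19,15,cv); result: nodes: 0:V, 2:V, 3:V, 4:V, 6:V, 8:T, 12:T, 13:V, 14:V, 15:V, 16:T, 17:T, 18:T, 19:T edges: (8,0,cv); (8,0,cvk); (8,2,cv); (8,3,cv); (12,2,cv); (12,2,cvk); (12,3,cv); (12,4,cv); (16,2,cv); (16,13,cv); (16,15,cv); (17,3,cv); (17,13,cv); (17,14,cv); (18,4,cv); (18,14,cv); (18,15,cv); (19,13,cv); (19,14,cv); (19,15,cv)
step 2: rule r1; match: 0->16, 1->2, 2->13, 3->15; deleted nodes 16; deleted edges (16,2,cv); (16,13,cv); (16,15,cv); added nodes 20, 21, 22, 23, 24, 25, 26; added edges (23,2,cv); (23,20,cv); (23,22,cv); (24,13,cv); (24,20,cv); (24,21,cv); (25,15,cv); (25,21,cv); (25,22,cv); (26,20,cv); (26,21,cv); (26,22,cv); result: nodes: 0:V, 2:V, 3:V, 4:V, 6:V, 8:T, 12:T, 13:V, 14:V, 15:V, 17:T, 18:T, 19:T, 20:V, 21:V, 22:V, 23:T, 24:T, 25:T, 26:T edges: (8,0,cv); (8,0,cvk); (8,2,cv); (8,3,cv); (12,2,cv); (12,2,cvk); (12,3,cv); (12,4,cv); (17,3,cv); (17,13,cv); (17,14,cv); (18,4,cv); (18,14,cv); (18,15,cv); (19,13,cv); (19,14,cv); (19,15,cv); (23,2,cv); (23,20,cv); (23,22,cv); (24,13,cv); (24,20,cv); (24,21,cv); (25,15,cv); (25,21,cv); (25,22,cv); (26,20,cv); (26,21,cv); (26,22,cv)
final:
nodes: 0:V, 2:V, 3:V, 4:V, 6:V, 8:T, 12:T, 13:V, 14:V, 15:V, 17:T, 18:T, 19:T, 20:V, 21:V, 22:V, 23:T, 24:T, 25:T, 26:T
edges: (8,0,cv); (8,0,cvk); (8,2,cv); (8,3,cv); (12,2,cv); (12,2,cvk); (12,3,cv); (12,4,cv); (17,3,cv); (17,13,cv); (17,14,cv); (18,4,cv); (18,14,cv); (18,15,cv); (19,13,cv); (19,14,cv); (19,15,cv); (23,2,cv); (23,20,cv); (23,22,cv); (24,13,cv); (24,20,cv); (24,21,cv); (25,15,cv); (25,21,cv); (25,22,cv); (26,20,cv); (26,21,cv); (26,22,cv)
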